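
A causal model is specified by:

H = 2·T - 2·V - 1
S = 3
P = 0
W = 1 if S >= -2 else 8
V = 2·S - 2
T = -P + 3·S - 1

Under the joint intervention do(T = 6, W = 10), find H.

The joint intervention fixes T = 6, W = 10, removing each variable's own equation.
V = 2·S - 2  [with S=3]  = 4
H = 2·T - 2·V - 1  [with T=6, V=4]  = 3

3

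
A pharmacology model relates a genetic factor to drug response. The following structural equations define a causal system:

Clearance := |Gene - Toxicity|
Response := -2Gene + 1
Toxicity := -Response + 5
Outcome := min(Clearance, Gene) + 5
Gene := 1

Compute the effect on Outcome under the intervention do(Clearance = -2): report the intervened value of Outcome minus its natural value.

Intervening sets Clearance = -2 and removes its equation (Clearance := |Gene - Toxicity|).
Outcome = min(Clearance, Gene) + 5  [with Clearance=-2, Gene=1]  = 3
Without intervention: Response = -2Gene + 1  [with Gene=1]  = -1; Toxicity = -Response + 5  [with Response=-1]  = 6; Clearance = |Gene - Toxicity|  [with Gene=1, Toxicity=6]  = 5; Outcome = min(Clearance, Gene) + 5  [with Clearance=5, Gene=1]  = 6.
Change = 3 − 6 = -3.

-3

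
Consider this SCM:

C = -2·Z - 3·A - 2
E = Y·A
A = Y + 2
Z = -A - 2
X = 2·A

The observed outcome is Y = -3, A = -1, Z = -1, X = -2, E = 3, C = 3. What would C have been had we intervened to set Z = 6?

-11

The intervention breaks the incoming arrows to Z: Z = -A - 2 no longer applies, and Z = 6.
A = Y + 2  [with Y=-3]  = -1
C = -2·Z - 3·A - 2  [with Z=6, A=-1]  = -11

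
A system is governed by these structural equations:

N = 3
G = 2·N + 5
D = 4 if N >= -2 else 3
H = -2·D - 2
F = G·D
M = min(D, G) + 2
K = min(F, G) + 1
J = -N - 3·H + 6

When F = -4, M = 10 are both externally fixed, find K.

-3

Under do(F = -4, M = 10), each intervened variable's structural equation is replaced by its fixed value.
G = 2·N + 5  [with N=3]  = 11
K = min(F, G) + 1  [with F=-4, G=11]  = -3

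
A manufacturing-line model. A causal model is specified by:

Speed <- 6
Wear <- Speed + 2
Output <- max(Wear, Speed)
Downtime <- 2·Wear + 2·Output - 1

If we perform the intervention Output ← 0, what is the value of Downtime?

15

The intervention breaks the incoming arrows to Output: Output <- max(Wear, Speed) no longer applies, and Output = 0.
Wear = Speed + 2  [with Speed=6]  = 8
Downtime = 2·Wear + 2·Output - 1  [with Wear=8, Output=0]  = 15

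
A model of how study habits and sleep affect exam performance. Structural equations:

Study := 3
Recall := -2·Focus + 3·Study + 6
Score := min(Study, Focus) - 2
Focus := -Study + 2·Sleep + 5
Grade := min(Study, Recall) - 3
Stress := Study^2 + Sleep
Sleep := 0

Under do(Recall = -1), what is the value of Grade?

Intervening sets Recall = -1 and removes its equation (Recall := -2·Focus + 3·Study + 6).
Grade = min(Study, Recall) - 3  [with Study=3, Recall=-1]  = -4

-4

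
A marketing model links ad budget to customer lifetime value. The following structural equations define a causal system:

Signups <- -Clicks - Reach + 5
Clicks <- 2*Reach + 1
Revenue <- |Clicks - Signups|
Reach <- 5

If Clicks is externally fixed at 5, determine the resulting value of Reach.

5

Under do(Clicks=5), the mechanism Clicks <- 2*Reach + 1 is discarded; Clicks is fixed at 5.
Reach is not downstream of the intervention, so its value is determined by the original equations.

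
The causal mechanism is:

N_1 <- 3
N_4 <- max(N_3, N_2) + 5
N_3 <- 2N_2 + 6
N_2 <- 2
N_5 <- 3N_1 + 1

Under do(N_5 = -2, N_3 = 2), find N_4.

7

Under do(N_5 = -2, N_3 = 2), each intervened variable's structural equation is replaced by its fixed value.
N_4 = max(N_3, N_2) + 5  [with N_3=2, N_2=2]  = 7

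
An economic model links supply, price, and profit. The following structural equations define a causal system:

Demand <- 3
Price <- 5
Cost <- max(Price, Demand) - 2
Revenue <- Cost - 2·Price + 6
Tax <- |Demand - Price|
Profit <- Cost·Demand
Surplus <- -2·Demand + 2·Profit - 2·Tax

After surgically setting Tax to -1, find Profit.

The intervention breaks the incoming arrows to Tax: Tax <- |Demand - Price| no longer applies, and Tax = -1.
Since Profit is not a descendant of the intervened variable, it is unaffected.
Cost = max(Price, Demand) - 2  [with Price=5, Demand=3]  = 3
Profit = Cost·Demand  [with Cost=3, Demand=3]  = 9

9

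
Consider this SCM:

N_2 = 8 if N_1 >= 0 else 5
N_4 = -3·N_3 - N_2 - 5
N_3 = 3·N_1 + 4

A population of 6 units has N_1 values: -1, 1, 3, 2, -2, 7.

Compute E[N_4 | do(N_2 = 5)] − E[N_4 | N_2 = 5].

do(N_2=5) breaks N_2's dependence on N_1. With N_2=5 fixed, N_4 across the units is -13, -31, -49, -40, -4, -85, mean -37.
E[N_4|N_2=5] averages over only the 2 units with N_2=5 (N_1 = -1, -2): N_4 = -13, -4, mean -8.5.
Difference = -37 − (-8.5) = -28.5.

-28.5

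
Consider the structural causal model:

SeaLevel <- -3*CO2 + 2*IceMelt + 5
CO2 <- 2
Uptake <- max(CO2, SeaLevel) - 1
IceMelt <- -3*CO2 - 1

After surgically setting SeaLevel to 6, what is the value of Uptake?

The intervention breaks the incoming arrows to SeaLevel: SeaLevel <- -3*CO2 + 2*IceMelt + 5 no longer applies, and SeaLevel = 6.
Uptake = max(CO2, SeaLevel) - 1  [with CO2=2, SeaLevel=6]  = 5

5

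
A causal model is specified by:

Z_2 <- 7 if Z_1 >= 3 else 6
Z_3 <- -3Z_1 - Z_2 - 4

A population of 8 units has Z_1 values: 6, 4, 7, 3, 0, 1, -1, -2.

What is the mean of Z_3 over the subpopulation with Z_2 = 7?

-26

E[Z_3|Z_2=7] averages over only the 4 units with Z_2=7 (Z_1 = 6, 4, 7, 3): Z_3 = -29, -23, -32, -20, mean -26.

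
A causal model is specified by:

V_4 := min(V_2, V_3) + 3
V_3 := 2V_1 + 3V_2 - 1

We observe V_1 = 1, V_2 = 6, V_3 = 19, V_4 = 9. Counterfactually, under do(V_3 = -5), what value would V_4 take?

-2

The intervention breaks the incoming arrows to V_3: V_3 := 2V_1 + 3V_2 - 1 no longer applies, and V_3 = -5.
V_4 = min(V_2, V_3) + 3  [with V_2=6, V_3=-5]  = -2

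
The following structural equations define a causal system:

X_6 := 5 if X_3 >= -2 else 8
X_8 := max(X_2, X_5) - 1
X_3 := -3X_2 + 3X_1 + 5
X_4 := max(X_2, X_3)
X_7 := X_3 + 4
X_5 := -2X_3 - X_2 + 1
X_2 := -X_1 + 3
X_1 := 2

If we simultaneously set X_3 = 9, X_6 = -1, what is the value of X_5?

-18

The joint intervention fixes X_3 = 9, X_6 = -1, removing each variable's own equation.
X_2 = -X_1 + 3  [with X_1=2]  = 1
X_5 = -2X_3 - X_2 + 1  [with X_3=9, X_2=1]  = -18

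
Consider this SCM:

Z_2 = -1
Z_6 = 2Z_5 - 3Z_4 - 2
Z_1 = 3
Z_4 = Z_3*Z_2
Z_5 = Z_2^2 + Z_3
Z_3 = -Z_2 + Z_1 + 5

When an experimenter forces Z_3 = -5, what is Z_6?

-25

The intervention breaks the incoming arrows to Z_3: Z_3 = -Z_2 + Z_1 + 5 no longer applies, and Z_3 = -5.
Z_4 = Z_3*Z_2  [with Z_3=-5, Z_2=-1]  = 5
Z_5 = Z_2^2 + Z_3  [with Z_2=-1, Z_3=-5]  = -4
Z_6 = 2Z_5 - 3Z_4 - 2  [with Z_5=-4, Z_4=5]  = -25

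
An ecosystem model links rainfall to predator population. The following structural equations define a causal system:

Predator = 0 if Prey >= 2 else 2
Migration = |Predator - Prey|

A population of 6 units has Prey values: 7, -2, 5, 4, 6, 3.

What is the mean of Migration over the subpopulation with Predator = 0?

Observing Predator=0 restricts to units where Predator's equation naturally yields 0: Prey ∈ {7, 5, 4, 6, 3}. In that subpopulation Migration = 7, 5, 4, 6, 3, mean 5.

5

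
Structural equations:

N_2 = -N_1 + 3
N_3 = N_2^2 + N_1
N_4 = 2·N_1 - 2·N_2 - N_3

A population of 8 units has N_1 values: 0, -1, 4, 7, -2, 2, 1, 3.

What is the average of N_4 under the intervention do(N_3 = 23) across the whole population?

Every unit gets N_3=23 under the intervention. N_4 values become -29, -33, -13, -1, -37, -21, -25, -17; E[N_4|do(N_3=23)] = -22.

-22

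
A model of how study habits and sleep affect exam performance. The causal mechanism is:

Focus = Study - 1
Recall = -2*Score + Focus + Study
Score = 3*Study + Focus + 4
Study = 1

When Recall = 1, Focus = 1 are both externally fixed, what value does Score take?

8

Setting Recall = 1, Focus = 1 by intervention discards those variables' equations.
Score = 3*Study + Focus + 4  [with Study=1, Focus=1]  = 8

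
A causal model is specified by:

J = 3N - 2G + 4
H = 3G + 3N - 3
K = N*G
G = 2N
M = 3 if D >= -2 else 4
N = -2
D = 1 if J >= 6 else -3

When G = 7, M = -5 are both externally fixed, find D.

-3

Under do(G = 7, M = -5), each intervened variable's structural equation is replaced by its fixed value.
J = 3N - 2G + 4  [with N=-2, G=7]  = -16
D = 1 if J >= 6 else -3  [with J=-16]  = -3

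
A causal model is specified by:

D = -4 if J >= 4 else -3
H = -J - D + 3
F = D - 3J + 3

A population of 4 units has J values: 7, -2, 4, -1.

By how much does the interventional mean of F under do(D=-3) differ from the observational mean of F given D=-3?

do(D=-3) breaks D's dependence on J. With D=-3 fixed, F across the units is -21, 6, -12, 3, mean -6.
Observing D=-3 restricts to units where D's equation naturally yields -3: J ∈ {-2, -1}. In that subpopulation F = 6, 3, mean 4.5.
Difference = -6 − 4.5 = -10.5.

-10.5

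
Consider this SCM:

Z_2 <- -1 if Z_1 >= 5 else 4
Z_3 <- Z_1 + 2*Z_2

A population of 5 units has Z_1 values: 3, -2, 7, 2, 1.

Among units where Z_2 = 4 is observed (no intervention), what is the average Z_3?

9

Conditioning on Z_2=4 selects the 4 unit(s) with Z_1 ∈ {3, -2, 2, 1}. Their Z_3 values: 11, 6, 10, 9. Mean = 9.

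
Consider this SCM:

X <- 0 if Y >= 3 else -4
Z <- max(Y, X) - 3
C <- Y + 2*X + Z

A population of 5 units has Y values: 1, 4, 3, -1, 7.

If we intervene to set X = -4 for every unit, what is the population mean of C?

Under do(X=-4), X's equation is replaced by X=-4 for every unit. Per-unit C: -9, -3, -5, -13, 3. Mean = -5.4.

-5.4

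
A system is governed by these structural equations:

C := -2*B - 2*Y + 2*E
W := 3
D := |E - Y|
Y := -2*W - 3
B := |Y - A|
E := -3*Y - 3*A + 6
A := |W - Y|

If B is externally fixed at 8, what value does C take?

Under do(B=8), the mechanism B := |Y - A| is discarded; B is fixed at 8.
Y = -2*W - 3  [with W=3]  = -9
A = |W - Y|  [with W=3, Y=-9]  = 12
E = -3*Y - 3*A + 6  [with Y=-9, A=12]  = -3
C = -2*B - 2*Y + 2*E  [with B=8, Y=-9, E=-3]  = -4

-4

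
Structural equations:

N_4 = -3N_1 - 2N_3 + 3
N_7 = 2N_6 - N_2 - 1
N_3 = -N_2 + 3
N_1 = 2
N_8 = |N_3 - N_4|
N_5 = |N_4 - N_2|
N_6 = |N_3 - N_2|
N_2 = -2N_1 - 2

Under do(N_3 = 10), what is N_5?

17

do(N_3=10) replaces the equation N_3 = -N_2 + 3 with the constant N_3 = 10.
N_2 = -2N_1 - 2  [with N_1=2]  = -6
N_4 = -3N_1 - 2N_3 + 3  [with N_1=2, N_3=10]  = -23
N_5 = |N_4 - N_2|  [with N_4=-23, N_2=-6]  = 17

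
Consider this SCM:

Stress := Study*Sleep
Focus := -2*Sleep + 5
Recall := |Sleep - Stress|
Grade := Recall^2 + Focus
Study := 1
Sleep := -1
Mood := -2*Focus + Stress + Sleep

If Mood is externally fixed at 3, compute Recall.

0

The intervention breaks the incoming arrows to Mood: Mood := -2*Focus + Stress + Sleep no longer applies, and Mood = 3.
Since Recall is not a descendant of the intervened variable, it is unaffected.
Stress = Study*Sleep  [with Study=1, Sleep=-1]  = -1
Recall = |Sleep - Stress|  [with Sleep=-1, Stress=-1]  = 0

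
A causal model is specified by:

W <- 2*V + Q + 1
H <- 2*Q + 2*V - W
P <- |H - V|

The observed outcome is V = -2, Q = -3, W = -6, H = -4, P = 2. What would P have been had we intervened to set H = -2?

0

Intervening sets H = -2 and removes its equation (H <- 2*Q + 2*V - W).
P = |H - V|  [with H=-2, V=-2]  = 0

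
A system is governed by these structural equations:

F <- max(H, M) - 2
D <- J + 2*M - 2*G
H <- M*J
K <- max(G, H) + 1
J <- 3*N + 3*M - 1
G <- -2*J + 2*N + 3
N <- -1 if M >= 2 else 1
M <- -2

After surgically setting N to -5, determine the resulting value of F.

42

do(N=-5) replaces the equation N <- -1 if M >= 2 else 1 with the constant N = -5.
J = 3*N + 3*M - 1  [with N=-5, M=-2]  = -22
H = M*J  [with M=-2, J=-22]  = 44
F = max(H, M) - 2  [with H=44, M=-2]  = 42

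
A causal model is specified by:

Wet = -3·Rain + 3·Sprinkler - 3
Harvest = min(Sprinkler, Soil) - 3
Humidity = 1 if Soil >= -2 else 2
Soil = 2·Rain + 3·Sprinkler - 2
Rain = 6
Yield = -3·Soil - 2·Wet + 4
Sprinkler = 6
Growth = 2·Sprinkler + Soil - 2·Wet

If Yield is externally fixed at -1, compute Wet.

Under do(Yield=-1), the mechanism Yield = -3·Soil - 2·Wet + 4 is discarded; Yield is fixed at -1.
Since Wet is not a descendant of the intervened variable, it is unaffected.
Wet = -3·Rain + 3·Sprinkler - 3  [with Rain=6, Sprinkler=6]  = -3

-3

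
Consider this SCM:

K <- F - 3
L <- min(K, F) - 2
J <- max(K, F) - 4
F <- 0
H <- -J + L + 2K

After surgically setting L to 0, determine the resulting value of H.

-2

do(L=0) replaces the equation L <- min(K, F) - 2 with the constant L = 0.
K = F - 3  [with F=0]  = -3
J = max(K, F) - 4  [with K=-3, F=0]  = -4
H = -J + L + 2K  [with J=-4, L=0, K=-3]  = -2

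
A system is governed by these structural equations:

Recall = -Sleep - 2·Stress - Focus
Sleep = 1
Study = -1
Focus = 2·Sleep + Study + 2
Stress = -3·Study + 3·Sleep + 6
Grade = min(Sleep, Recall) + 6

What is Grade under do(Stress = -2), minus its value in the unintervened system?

28

The intervention breaks the incoming arrows to Stress: Stress = -3·Study + 3·Sleep + 6 no longer applies, and Stress = -2.
Focus = 2·Sleep + Study + 2  [with Sleep=1, Study=-1]  = 3
Recall = -Sleep - 2·Stress - Focus  [with Sleep=1, Stress=-2, Focus=3]  = 0
Grade = min(Sleep, Recall) + 6  [with Sleep=1, Recall=0]  = 6
Without intervention: Stress = -3·Study + 3·Sleep + 6  [with Study=-1, Sleep=1]  = 12; Focus = 2·Sleep + Study + 2  [with Sleep=1, Study=-1]  = 3; Recall = -Sleep - 2·Stress - Focus  [with Sleep=1, Stress=12, Focus=3]  = -28; Grade = min(Sleep, Recall) + 6  [with Sleep=1, Recall=-28]  = -22.
Change = 6 − (-22) = 28.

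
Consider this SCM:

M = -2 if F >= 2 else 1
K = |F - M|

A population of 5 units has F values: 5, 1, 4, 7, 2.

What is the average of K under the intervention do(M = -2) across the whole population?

5.8

do(M=-2) breaks M's dependence on F. With M=-2 fixed, K across the units is 7, 3, 6, 9, 4, mean 5.8.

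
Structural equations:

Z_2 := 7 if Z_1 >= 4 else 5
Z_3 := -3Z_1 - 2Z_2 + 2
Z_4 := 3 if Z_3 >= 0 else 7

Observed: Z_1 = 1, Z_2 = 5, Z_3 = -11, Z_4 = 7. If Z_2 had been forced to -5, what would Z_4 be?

Under do(Z_2=-5), the mechanism Z_2 := 7 if Z_1 >= 4 else 5 is discarded; Z_2 is fixed at -5.
Z_3 = -3Z_1 - 2Z_2 + 2  [with Z_1=1, Z_2=-5]  = 9
Z_4 = 3 if Z_3 >= 0 else 7  [with Z_3=9]  = 3

3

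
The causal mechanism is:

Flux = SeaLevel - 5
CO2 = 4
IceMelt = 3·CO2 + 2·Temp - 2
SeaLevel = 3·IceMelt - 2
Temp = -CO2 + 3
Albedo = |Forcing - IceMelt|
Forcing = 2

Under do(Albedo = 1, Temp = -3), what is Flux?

5

The joint intervention fixes Albedo = 1, Temp = -3, removing each variable's own equation.
IceMelt = 3·CO2 + 2·Temp - 2  [with CO2=4, Temp=-3]  = 4
SeaLevel = 3·IceMelt - 2  [with IceMelt=4]  = 10
Flux = SeaLevel - 5  [with SeaLevel=10]  = 5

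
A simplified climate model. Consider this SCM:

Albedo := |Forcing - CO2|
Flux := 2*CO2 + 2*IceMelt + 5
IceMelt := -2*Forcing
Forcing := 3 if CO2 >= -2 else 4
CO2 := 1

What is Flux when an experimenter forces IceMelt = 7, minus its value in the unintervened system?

do(IceMelt=7) replaces the equation IceMelt := -2*Forcing with the constant IceMelt = 7.
Flux = 2*CO2 + 2*IceMelt + 5  [with CO2=1, IceMelt=7]  = 21
Without intervention: Forcing = 3 if CO2 >= -2 else 4  [with CO2=1]  = 3; IceMelt = -2*Forcing  [with Forcing=3]  = -6; Flux = 2*CO2 + 2*IceMelt + 5  [with CO2=1, IceMelt=-6]  = -5.
Change = 21 − (-5) = 26.

26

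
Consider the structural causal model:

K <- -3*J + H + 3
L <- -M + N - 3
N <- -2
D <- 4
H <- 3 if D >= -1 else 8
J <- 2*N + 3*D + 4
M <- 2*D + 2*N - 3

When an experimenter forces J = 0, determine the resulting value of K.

6

The intervention breaks the incoming arrows to J: J <- 2*N + 3*D + 4 no longer applies, and J = 0.
H = 3 if D >= -1 else 8  [with D=4]  = 3
K = -3*J + H + 3  [with J=0, H=3]  = 6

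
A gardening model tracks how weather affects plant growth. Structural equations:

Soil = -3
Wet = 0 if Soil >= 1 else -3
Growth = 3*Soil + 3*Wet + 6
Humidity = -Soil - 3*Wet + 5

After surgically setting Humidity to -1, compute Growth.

Under do(Humidity=-1), the mechanism Humidity = -Soil - 3*Wet + 5 is discarded; Humidity is fixed at -1.
Since Growth is not a descendant of the intervened variable, it is unaffected.
Wet = 0 if Soil >= 1 else -3  [with Soil=-3]  = -3
Growth = 3*Soil + 3*Wet + 6  [with Soil=-3, Wet=-3]  = -12

-12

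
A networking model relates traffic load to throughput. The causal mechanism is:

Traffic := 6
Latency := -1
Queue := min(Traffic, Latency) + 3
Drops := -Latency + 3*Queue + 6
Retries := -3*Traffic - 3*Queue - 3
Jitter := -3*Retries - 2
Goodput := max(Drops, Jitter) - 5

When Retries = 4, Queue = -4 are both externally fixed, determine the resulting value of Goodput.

The joint intervention fixes Retries = 4, Queue = -4, removing each variable's own equation.
Drops = -Latency + 3*Queue + 6  [with Latency=-1, Queue=-4]  = -5
Jitter = -3*Retries - 2  [with Retries=4]  = -14
Goodput = max(Drops, Jitter) - 5  [with Drops=-5, Jitter=-14]  = -10

-10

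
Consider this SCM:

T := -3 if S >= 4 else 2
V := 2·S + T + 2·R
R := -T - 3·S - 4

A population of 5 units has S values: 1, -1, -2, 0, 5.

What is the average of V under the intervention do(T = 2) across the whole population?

-12.4

Every unit gets T=2 under the intervention. V values become -14, -6, -2, -10, -30; E[V|do(T=2)] = -12.4.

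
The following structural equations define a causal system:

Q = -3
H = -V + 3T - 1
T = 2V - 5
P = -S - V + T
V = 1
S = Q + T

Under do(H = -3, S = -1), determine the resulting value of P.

The joint intervention fixes H = -3, S = -1, removing each variable's own equation.
T = 2V - 5  [with V=1]  = -3
P = -S - V + T  [with S=-1, V=1, T=-3]  = -3

-3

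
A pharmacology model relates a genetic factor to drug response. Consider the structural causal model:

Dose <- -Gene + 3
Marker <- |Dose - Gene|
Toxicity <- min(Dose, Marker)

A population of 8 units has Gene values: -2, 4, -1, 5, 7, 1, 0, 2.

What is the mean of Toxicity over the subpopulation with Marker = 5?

Observing Marker=5 restricts to units where Marker's equation naturally yields 5: Gene ∈ {4, -1}. In that subpopulation Toxicity = -1, 4, mean 1.5.

1.5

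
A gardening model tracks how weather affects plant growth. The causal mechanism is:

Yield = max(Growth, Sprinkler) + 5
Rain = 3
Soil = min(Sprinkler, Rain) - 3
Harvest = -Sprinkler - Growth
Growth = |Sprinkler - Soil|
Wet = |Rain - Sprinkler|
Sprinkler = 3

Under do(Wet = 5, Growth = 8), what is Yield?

13

The joint intervention fixes Wet = 5, Growth = 8, removing each variable's own equation.
Yield = max(Growth, Sprinkler) + 5  [with Growth=8, Sprinkler=3]  = 13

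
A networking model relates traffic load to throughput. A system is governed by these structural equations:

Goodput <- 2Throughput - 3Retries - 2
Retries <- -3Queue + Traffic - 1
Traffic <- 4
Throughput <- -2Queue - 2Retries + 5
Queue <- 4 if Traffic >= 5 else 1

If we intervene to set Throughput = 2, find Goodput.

Intervening sets Throughput = 2 and removes its equation (Throughput <- -2Queue - 2Retries + 5).
Queue = 4 if Traffic >= 5 else 1  [with Traffic=4]  = 1
Retries = -3Queue + Traffic - 1  [with Queue=1, Traffic=4]  = 0
Goodput = 2Throughput - 3Retries - 2  [with Throughput=2, Retries=0]  = 2

2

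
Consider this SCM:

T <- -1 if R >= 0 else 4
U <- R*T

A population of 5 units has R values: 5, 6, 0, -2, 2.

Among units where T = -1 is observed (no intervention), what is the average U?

-3.25

E[U|T=-1] averages over only the 4 units with T=-1 (R = 5, 6, 0, 2): U = -5, -6, 0, -2, mean -3.25.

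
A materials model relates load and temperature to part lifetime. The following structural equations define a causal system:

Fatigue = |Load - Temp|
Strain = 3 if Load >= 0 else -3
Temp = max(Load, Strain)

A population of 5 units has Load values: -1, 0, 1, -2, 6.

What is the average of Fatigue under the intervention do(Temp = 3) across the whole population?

do(Temp=3) breaks Temp's dependence on Load. With Temp=3 fixed, Fatigue across the units is 4, 3, 2, 5, 3, mean 3.4.

3.4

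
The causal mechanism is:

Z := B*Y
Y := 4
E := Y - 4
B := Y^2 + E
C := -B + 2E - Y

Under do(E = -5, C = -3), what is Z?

The joint intervention fixes E = -5, C = -3, removing each variable's own equation.
B = Y^2 + E  [with Y=4, E=-5]  = 11
Z = B*Y  [with B=11, Y=4]  = 44

44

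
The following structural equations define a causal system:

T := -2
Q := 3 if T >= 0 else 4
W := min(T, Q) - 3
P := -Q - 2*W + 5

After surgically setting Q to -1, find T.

Under do(Q=-1), the mechanism Q := 3 if T >= 0 else 4 is discarded; Q is fixed at -1.
T is not downstream of the intervention, so its value is determined by the original equations.

-2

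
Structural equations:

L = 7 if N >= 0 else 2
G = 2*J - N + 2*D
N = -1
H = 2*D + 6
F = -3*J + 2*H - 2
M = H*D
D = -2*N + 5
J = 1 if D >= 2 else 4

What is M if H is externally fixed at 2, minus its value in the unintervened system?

-126

The intervention breaks the incoming arrows to H: H = 2*D + 6 no longer applies, and H = 2.
D = -2*N + 5  [with N=-1]  = 7
M = H*D  [with H=2, D=7]  = 14
Without intervention: D = -2*N + 5  [with N=-1]  = 7; H = 2*D + 6  [with D=7]  = 20; M = H*D  [with H=20, D=7]  = 140.
Change = 14 − 140 = -126.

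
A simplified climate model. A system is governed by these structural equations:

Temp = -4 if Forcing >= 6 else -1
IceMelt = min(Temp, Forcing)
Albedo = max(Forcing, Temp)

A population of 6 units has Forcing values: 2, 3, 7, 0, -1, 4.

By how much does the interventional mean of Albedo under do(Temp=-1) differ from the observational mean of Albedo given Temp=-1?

0.9

do(Temp=-1) breaks Temp's dependence on Forcing. With Temp=-1 fixed, Albedo across the units is 2, 3, 7, 0, -1, 4, mean 2.5.
E[Albedo|Temp=-1] averages over only the 5 units with Temp=-1 (Forcing = 2, 3, 0, -1, 4): Albedo = 2, 3, 0, -1, 4, mean 1.6.
Difference = 2.5 − 1.6 = 0.9.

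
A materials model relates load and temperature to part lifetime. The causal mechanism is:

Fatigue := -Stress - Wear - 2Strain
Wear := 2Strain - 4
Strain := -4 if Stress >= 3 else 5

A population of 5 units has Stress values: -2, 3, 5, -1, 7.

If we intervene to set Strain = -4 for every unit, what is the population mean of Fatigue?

The intervention sets Strain=-4 in all 5 units regardless of Stress. Recomputing Fatigue per unit gives 22, 17, 15, 21, 13; average 17.6.

17.6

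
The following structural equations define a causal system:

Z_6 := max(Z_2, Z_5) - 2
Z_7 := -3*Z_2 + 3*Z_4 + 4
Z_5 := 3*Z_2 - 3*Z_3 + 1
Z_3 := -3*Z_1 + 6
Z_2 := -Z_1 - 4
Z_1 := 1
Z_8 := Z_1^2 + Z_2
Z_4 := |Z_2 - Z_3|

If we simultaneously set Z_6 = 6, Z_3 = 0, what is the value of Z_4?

Under do(Z_6 = 6, Z_3 = 0), each intervened variable's structural equation is replaced by its fixed value.
Z_2 = -Z_1 - 4  [with Z_1=1]  = -5
Z_4 = |Z_2 - Z_3|  [with Z_2=-5, Z_3=0]  = 5

5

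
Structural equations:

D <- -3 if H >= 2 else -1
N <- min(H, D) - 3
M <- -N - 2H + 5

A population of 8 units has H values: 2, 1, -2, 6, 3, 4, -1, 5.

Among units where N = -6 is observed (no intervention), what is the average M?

Observing N=-6 restricts to units where N's equation naturally yields -6: H ∈ {2, 6, 3, 4, 5}. In that subpopulation M = 7, -1, 5, 3, 1, mean 3.

3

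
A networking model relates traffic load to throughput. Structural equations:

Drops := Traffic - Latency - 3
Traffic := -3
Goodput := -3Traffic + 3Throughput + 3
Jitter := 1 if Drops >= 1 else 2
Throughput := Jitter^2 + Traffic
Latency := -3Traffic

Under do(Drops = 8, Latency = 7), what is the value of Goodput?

Setting Drops = 8, Latency = 7 by intervention discards those variables' equations.
Jitter = 1 if Drops >= 1 else 2  [with Drops=8]  = 1
Throughput = Jitter^2 + Traffic  [with Jitter=1, Traffic=-3]  = -2
Goodput = -3Traffic + 3Throughput + 3  [with Traffic=-3, Throughput=-2]  = 6

6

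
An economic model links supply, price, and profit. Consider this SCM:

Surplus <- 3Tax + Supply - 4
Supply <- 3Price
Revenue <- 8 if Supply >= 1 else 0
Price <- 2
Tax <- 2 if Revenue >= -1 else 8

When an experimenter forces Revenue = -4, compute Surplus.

26

do(Revenue=-4) replaces the equation Revenue <- 8 if Supply >= 1 else 0 with the constant Revenue = -4.
Supply = 3Price  [with Price=2]  = 6
Tax = 2 if Revenue >= -1 else 8  [with Revenue=-4]  = 8
Surplus = 3Tax + Supply - 4  [with Tax=8, Supply=6]  = 26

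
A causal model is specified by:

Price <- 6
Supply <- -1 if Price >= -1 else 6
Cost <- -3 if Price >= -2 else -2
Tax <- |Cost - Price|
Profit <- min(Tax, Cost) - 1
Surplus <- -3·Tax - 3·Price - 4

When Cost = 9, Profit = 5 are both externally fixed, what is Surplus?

Setting Cost = 9, Profit = 5 by intervention discards those variables' equations.
Tax = |Cost - Price|  [with Cost=9, Price=6]  = 3
Surplus = -3·Tax - 3·Price - 4  [with Tax=3, Price=6]  = -31

-31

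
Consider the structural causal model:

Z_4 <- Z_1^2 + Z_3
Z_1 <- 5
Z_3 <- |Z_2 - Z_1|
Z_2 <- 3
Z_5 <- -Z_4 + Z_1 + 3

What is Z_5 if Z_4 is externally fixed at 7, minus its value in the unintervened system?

Intervening sets Z_4 = 7 and removes its equation (Z_4 <- Z_1^2 + Z_3).
Z_5 = -Z_4 + Z_1 + 3  [with Z_4=7, Z_1=5]  = 1
Without intervention: Z_3 = |Z_2 - Z_1|  [with Z_2=3, Z_1=5]  = 2; Z_4 = Z_1^2 + Z_3  [with Z_1=5, Z_3=2]  = 27; Z_5 = -Z_4 + Z_1 + 3  [with Z_4=27, Z_1=5]  = -19.
Change = 1 − (-19) = 20.

20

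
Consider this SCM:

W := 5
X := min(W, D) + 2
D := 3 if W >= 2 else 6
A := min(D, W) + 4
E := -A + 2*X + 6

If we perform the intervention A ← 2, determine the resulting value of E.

Intervening sets A = 2 and removes its equation (A := min(D, W) + 4).
D = 3 if W >= 2 else 6  [with W=5]  = 3
X = min(W, D) + 2  [with W=5, D=3]  = 5
E = -A + 2*X + 6  [with A=2, X=5]  = 14

14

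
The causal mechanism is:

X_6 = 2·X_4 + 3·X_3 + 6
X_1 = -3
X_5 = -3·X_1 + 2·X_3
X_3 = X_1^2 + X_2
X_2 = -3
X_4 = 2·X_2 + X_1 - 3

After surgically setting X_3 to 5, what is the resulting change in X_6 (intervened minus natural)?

-3

The intervention breaks the incoming arrows to X_3: X_3 = X_1^2 + X_2 no longer applies, and X_3 = 5.
X_4 = 2·X_2 + X_1 - 3  [with X_2=-3, X_1=-3]  = -12
X_6 = 2·X_4 + 3·X_3 + 6  [with X_4=-12, X_3=5]  = -3
Without intervention: X_3 = X_1^2 + X_2  [with X_1=-3, X_2=-3]  = 6; X_4 = 2·X_2 + X_1 - 3  [with X_2=-3, X_1=-3]  = -12; X_6 = 2·X_4 + 3·X_3 + 6  [with X_4=-12, X_3=6]  = 0.
Change = -3 − 0 = -3.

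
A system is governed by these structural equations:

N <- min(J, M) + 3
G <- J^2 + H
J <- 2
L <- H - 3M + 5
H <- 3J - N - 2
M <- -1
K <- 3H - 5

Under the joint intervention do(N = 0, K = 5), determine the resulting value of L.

Setting N = 0, K = 5 by intervention discards those variables' equations.
H = 3J - N - 2  [with J=2, N=0]  = 4
L = H - 3M + 5  [with H=4, M=-1]  = 12

12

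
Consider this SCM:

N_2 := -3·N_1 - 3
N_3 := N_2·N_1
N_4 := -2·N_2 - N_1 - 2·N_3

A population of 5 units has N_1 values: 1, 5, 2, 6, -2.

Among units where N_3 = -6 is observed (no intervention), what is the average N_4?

15.5

Conditioning on N_3=-6 selects the 2 unit(s) with N_1 ∈ {1, -2}. Their N_4 values: 23, 8. Mean = 15.5.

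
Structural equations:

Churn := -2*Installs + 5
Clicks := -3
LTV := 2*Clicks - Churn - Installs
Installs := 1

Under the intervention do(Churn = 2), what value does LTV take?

The intervention breaks the incoming arrows to Churn: Churn := -2*Installs + 5 no longer applies, and Churn = 2.
LTV = 2*Clicks - Churn - Installs  [with Clicks=-3, Churn=2, Installs=1]  = -9

-9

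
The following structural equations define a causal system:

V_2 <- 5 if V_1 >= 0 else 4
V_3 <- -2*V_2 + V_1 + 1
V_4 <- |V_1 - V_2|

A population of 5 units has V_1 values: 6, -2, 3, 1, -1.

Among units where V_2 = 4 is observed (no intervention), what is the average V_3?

E[V_3|V_2=4] averages over only the 2 units with V_2=4 (V_1 = -2, -1): V_3 = -9, -8, mean -8.5.

-8.5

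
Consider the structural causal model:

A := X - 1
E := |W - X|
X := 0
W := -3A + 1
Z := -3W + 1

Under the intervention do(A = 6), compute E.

Under do(A=6), the mechanism A := X - 1 is discarded; A is fixed at 6.
W = -3A + 1  [with A=6]  = -17
E = |W - X|  [with W=-17, X=0]  = 17

17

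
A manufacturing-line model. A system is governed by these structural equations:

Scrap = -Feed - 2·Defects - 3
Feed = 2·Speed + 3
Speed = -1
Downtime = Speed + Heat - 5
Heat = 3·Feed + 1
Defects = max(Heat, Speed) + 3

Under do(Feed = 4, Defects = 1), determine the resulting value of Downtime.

7

The joint intervention fixes Feed = 4, Defects = 1, removing each variable's own equation.
Heat = 3·Feed + 1  [with Feed=4]  = 13
Downtime = Speed + Heat - 5  [with Speed=-1, Heat=13]  = 7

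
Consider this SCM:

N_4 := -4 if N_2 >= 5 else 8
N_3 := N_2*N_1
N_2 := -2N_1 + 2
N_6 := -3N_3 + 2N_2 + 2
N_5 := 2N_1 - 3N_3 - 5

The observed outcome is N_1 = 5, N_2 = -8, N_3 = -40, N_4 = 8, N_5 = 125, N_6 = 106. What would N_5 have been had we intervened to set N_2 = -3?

do(N_2=-3) replaces the equation N_2 := -2N_1 + 2 with the constant N_2 = -3.
N_3 = N_2*N_1  [with N_2=-3, N_1=5]  = -15
N_5 = 2N_1 - 3N_3 - 5  [with N_1=5, N_3=-15]  = 50

50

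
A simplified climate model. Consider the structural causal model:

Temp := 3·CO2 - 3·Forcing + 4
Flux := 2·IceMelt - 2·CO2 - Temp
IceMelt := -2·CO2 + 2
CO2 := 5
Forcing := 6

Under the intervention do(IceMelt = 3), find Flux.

Intervening sets IceMelt = 3 and removes its equation (IceMelt := -2·CO2 + 2).
Temp = 3·CO2 - 3·Forcing + 4  [with CO2=5, Forcing=6]  = 1
Flux = 2·IceMelt - 2·CO2 - Temp  [with IceMelt=3, CO2=5, Temp=1]  = -5

-5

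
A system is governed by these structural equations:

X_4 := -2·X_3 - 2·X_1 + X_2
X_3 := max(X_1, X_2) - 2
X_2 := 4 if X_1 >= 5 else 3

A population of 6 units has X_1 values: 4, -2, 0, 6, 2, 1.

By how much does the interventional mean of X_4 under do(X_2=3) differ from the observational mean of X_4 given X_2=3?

-2.6

The intervention sets X_2=3 in all 6 units regardless of X_1. Recomputing X_4 per unit gives -9, 5, 1, -17, -3, -1; average -4.
E[X_4|X_2=3] averages over only the 5 units with X_2=3 (X_1 = 4, -2, 0, 2, 1): X_4 = -9, 5, 1, -3, -1, mean -1.4.
Difference = -4 − (-1.4) = -2.6.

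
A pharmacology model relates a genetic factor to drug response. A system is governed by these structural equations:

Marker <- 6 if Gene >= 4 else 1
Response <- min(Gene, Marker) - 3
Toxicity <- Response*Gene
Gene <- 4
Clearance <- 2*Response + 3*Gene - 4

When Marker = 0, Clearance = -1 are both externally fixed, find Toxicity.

-12

The joint intervention fixes Marker = 0, Clearance = -1, removing each variable's own equation.
Response = min(Gene, Marker) - 3  [with Gene=4, Marker=0]  = -3
Toxicity = Response*Gene  [with Response=-3, Gene=4]  = -12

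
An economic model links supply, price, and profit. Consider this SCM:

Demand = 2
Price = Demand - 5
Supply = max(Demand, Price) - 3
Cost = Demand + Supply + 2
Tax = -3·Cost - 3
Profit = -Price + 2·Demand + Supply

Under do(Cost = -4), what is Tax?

Intervening sets Cost = -4 and removes its equation (Cost = Demand + Supply + 2).
Tax = -3·Cost - 3  [with Cost=-4]  = 9

9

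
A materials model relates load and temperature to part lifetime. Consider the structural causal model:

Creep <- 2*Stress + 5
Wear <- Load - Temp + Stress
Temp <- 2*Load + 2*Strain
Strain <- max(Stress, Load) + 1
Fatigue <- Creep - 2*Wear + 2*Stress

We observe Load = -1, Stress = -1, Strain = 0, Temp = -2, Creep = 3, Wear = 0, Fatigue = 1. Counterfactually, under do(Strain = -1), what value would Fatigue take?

The intervention breaks the incoming arrows to Strain: Strain <- max(Stress, Load) + 1 no longer applies, and Strain = -1.
Temp = 2*Load + 2*Strain  [with Load=-1, Strain=-1]  = -4
Creep = 2*Stress + 5  [with Stress=-1]  = 3
Wear = Load - Temp + Stress  [with Load=-1, Temp=-4, Stress=-1]  = 2
Fatigue = Creep - 2*Wear + 2*Stress  [with Creep=3, Wear=2, Stress=-1]  = -3

-3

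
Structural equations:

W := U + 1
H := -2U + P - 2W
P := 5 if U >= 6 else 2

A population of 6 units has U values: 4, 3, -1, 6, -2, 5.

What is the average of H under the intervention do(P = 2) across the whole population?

-10

Every unit gets P=2 under the intervention. H values become -16, -12, 4, -24, 8, -20; E[H|do(P=2)] = -10.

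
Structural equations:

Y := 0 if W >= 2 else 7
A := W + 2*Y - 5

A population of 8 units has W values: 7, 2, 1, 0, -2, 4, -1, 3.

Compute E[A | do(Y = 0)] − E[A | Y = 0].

-2.25

The intervention sets Y=0 in all 8 units regardless of W. Recomputing A per unit gives 2, -3, -4, -5, -7, -1, -6, -2; average -3.25.
Conditioning on Y=0 selects the 4 unit(s) with W ∈ {7, 2, 4, 3}. Their A values: 2, -3, -1, -2. Mean = -1.
Difference = -3.25 − (-1) = -2.25.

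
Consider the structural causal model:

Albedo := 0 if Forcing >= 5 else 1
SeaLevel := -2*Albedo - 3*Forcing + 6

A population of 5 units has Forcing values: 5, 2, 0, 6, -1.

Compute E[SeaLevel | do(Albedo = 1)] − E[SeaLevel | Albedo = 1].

The intervention sets Albedo=1 in all 5 units regardless of Forcing. Recomputing SeaLevel per unit gives -11, -2, 4, -14, 7; average -3.2.
Observing Albedo=1 restricts to units where Albedo's equation naturally yields 1: Forcing ∈ {2, 0, -1}. In that subpopulation SeaLevel = -2, 4, 7, mean 3.
Difference = -3.2 − 3 = -6.2.

-6.2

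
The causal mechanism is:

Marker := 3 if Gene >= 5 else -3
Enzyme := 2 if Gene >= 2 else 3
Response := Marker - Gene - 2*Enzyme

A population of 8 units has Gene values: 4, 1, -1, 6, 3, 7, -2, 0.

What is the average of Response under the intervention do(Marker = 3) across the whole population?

-4.25

do(Marker=3) breaks Marker's dependence on Gene. With Marker=3 fixed, Response across the units is -5, -4, -2, -7, -4, -8, -1, -3, mean -4.25.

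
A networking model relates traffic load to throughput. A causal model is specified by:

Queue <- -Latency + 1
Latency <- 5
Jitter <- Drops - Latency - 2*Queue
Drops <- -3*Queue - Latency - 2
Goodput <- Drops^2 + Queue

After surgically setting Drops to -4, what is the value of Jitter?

The intervention breaks the incoming arrows to Drops: Drops <- -3*Queue - Latency - 2 no longer applies, and Drops = -4.
Queue = -Latency + 1  [with Latency=5]  = -4
Jitter = Drops - Latency - 2*Queue  [with Drops=-4, Latency=5, Queue=-4]  = -1

-1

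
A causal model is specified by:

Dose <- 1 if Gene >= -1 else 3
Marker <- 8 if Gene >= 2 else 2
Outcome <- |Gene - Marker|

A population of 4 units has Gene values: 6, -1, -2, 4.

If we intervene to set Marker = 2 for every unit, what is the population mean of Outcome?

3.25

Under do(Marker=2), Marker's equation is replaced by Marker=2 for every unit. Per-unit Outcome: 4, 3, 4, 2. Mean = 3.25.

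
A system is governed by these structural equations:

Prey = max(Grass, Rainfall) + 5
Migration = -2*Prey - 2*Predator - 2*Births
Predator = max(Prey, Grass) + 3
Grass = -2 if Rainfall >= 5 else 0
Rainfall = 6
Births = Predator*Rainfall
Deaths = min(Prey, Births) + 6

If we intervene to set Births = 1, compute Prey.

do(Births=1) replaces the equation Births = Predator*Rainfall with the constant Births = 1.
Prey is not downstream of the intervention, so its value is determined by the original equations.
Grass = -2 if Rainfall >= 5 else 0  [with Rainfall=6]  = -2
Prey = max(Grass, Rainfall) + 5  [with Grass=-2, Rainfall=6]  = 11

11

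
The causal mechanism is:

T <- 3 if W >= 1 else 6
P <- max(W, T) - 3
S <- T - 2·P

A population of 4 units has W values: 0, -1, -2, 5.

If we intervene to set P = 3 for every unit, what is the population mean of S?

Under do(P=3), P's equation is replaced by P=3 for every unit. Per-unit S: 0, 0, 0, -3. Mean = -0.75.

-0.75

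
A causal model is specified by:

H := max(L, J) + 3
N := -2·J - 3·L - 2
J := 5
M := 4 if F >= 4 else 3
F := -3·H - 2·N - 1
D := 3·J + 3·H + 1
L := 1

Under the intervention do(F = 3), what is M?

Intervening sets F = 3 and removes its equation (F := -3·H - 2·N - 1).
M = 4 if F >= 4 else 3  [with F=3]  = 3

3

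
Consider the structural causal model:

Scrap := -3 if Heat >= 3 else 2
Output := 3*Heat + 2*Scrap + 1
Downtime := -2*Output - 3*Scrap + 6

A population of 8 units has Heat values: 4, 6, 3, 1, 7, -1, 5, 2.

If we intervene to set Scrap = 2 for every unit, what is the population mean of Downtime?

Under do(Scrap=2), Scrap's equation is replaced by Scrap=2 for every unit. Per-unit Downtime: -34, -46, -28, -16, -52, -4, -40, -22. Mean = -30.25.

-30.25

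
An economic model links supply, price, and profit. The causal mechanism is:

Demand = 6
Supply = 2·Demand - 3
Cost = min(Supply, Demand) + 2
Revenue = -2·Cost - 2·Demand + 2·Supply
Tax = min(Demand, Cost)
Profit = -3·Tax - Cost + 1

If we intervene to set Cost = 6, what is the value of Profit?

-23

The intervention breaks the incoming arrows to Cost: Cost = min(Supply, Demand) + 2 no longer applies, and Cost = 6.
Tax = min(Demand, Cost)  [with Demand=6, Cost=6]  = 6
Profit = -3·Tax - Cost + 1  [with Tax=6, Cost=6]  = -23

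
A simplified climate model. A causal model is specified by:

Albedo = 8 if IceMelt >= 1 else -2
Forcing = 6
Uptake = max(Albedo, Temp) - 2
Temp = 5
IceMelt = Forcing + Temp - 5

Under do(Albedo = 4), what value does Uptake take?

3

Intervening sets Albedo = 4 and removes its equation (Albedo = 8 if IceMelt >= 1 else -2).
Uptake = max(Albedo, Temp) - 2  [with Albedo=4, Temp=5]  = 3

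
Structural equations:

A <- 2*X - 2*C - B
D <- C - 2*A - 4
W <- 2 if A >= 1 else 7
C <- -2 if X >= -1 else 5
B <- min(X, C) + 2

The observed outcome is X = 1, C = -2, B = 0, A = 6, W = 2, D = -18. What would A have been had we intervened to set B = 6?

0

The intervention breaks the incoming arrows to B: B <- min(X, C) + 2 no longer applies, and B = 6.
C = -2 if X >= -1 else 5  [with X=1]  = -2
A = 2*X - 2*C - B  [with X=1, C=-2, B=6]  = 0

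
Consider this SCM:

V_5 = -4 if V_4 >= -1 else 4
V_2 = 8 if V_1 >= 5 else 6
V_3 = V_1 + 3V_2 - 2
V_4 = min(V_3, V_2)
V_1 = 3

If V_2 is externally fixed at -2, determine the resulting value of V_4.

Under do(V_2=-2), the mechanism V_2 = 8 if V_1 >= 5 else 6 is discarded; V_2 is fixed at -2.
V_3 = V_1 + 3V_2 - 2  [with V_1=3, V_2=-2]  = -5
V_4 = min(V_3, V_2)  [with V_3=-5, V_2=-2]  = -5

-5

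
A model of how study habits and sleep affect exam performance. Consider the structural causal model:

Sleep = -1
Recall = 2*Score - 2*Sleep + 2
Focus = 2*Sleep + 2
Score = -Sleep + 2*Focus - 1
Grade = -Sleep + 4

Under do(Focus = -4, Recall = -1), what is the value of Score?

The joint intervention fixes Focus = -4, Recall = -1, removing each variable's own equation.
Score = -Sleep + 2*Focus - 1  [with Sleep=-1, Focus=-4]  = -8

-8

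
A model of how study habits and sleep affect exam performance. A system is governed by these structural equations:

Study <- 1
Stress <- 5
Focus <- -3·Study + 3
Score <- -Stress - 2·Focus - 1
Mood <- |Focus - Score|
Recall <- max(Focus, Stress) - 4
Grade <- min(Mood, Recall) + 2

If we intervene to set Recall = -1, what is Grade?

Intervening sets Recall = -1 and removes its equation (Recall <- max(Focus, Stress) - 4).
Focus = -3·Study + 3  [with Study=1]  = 0
Score = -Stress - 2·Focus - 1  [with Stress=5, Focus=0]  = -6
Mood = |Focus - Score|  [with Focus=0, Score=-6]  = 6
Grade = min(Mood, Recall) + 2  [with Mood=6, Recall=-1]  = 1

1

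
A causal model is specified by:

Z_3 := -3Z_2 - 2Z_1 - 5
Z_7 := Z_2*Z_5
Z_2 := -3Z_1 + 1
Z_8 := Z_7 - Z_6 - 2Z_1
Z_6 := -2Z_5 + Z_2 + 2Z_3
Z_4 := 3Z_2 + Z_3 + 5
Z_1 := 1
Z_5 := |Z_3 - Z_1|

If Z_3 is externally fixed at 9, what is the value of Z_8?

-18

The intervention breaks the incoming arrows to Z_3: Z_3 := -3Z_2 - 2Z_1 - 5 no longer applies, and Z_3 = 9.
Z_2 = -3Z_1 + 1  [with Z_1=1]  = -2
Z_5 = |Z_3 - Z_1|  [with Z_3=9, Z_1=1]  = 8
Z_6 = -2Z_5 + Z_2 + 2Z_3  [with Z_5=8, Z_2=-2, Z_3=9]  = 0
Z_7 = Z_2*Z_5  [with Z_2=-2, Z_5=8]  = -16
Z_8 = Z_7 - Z_6 - 2Z_1  [with Z_7=-16, Z_6=0, Z_1=1]  = -18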